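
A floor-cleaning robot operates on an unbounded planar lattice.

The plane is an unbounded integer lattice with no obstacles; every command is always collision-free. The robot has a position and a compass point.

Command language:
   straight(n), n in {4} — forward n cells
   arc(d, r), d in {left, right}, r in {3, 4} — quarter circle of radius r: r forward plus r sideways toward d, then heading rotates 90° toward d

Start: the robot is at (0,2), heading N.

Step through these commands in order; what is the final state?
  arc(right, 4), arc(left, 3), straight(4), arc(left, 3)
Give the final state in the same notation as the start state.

from: at (0,2), heading N
step 1 (arc(right, 4)): at (4,6), heading E
step 2 (arc(left, 3)): at (7,9), heading N
step 3 (straight(4)): at (7,13), heading N
step 4 (arc(left, 3)): at (4,16), heading W

at (4,16), heading W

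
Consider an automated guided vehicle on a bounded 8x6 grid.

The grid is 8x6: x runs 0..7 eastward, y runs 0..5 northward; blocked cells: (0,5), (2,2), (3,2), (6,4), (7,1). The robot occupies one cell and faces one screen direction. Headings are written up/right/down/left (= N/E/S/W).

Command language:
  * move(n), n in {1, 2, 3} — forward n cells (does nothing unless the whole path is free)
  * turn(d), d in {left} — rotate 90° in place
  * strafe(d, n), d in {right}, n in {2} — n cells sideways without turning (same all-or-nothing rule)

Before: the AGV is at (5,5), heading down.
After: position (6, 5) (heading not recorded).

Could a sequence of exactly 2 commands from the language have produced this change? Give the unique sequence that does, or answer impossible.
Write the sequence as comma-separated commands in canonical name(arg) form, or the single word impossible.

turn(left), move(1)

key: running move(1) before turn(left) would end elsewhere — order is forced
initial: at (5,5), heading down
t=1 turn(left) ⇒ at (5,5), heading right
t=2 move(1) ⇒ at (6,5), heading right
no other 2-command option fits: unique.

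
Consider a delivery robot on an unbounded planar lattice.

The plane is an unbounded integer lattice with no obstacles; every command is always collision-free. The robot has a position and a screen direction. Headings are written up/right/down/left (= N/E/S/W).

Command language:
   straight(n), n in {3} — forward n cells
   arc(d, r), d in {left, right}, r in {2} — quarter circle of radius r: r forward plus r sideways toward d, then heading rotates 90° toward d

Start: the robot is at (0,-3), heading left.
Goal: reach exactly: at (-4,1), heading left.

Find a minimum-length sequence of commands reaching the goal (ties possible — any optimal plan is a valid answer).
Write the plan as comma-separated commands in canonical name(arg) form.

initial: at (0,-3), heading left
step 1 (arc(right, 2)): at (-2,-1), heading up
step 2 (arc(left, 2)): at (-4,1), heading left
no 1-step plan works, so 2 is optimal.

arc(right, 2), arc(left, 2)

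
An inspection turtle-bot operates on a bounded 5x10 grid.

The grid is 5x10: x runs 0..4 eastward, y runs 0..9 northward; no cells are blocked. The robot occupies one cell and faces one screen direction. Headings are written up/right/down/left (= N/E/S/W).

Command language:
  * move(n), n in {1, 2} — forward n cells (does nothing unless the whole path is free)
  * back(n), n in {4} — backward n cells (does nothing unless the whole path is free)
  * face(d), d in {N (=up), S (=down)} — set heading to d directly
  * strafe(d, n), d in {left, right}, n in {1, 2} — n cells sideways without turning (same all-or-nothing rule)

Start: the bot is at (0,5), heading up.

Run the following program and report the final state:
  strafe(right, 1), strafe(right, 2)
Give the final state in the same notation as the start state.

at (3,5), heading up

initial: at (0,5), heading up
t=1 strafe(right, 1) ⇒ at (1,5), heading up
t=2 strafe(right, 2) ⇒ at (3,5), heading up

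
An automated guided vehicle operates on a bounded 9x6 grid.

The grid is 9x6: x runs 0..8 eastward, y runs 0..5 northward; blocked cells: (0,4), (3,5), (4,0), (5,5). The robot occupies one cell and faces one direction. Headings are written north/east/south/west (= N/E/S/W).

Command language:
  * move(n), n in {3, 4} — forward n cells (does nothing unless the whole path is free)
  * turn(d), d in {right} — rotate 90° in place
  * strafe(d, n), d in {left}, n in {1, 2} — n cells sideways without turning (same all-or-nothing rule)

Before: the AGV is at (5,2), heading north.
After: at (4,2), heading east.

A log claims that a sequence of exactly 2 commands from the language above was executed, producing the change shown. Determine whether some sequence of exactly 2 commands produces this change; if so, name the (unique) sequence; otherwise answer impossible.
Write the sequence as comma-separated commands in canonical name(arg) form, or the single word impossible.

key: running turn(right) before strafe(left, 1) would end elsewhere — order is forced
initial: at (5,2), heading north
1. strafe(left, 1) → at (4,2), heading north
2. turn(right) → at (4,2), heading east
no other 2-command option fits: unique.

strafe(left, 1), turn(right)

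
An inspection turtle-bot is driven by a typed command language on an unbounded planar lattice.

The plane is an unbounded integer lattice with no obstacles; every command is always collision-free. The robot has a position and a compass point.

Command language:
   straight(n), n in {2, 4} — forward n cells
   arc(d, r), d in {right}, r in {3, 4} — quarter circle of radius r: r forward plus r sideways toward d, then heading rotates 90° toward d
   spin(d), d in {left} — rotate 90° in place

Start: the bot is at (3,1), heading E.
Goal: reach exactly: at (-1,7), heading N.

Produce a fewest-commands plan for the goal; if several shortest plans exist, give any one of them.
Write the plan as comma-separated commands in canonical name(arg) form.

spin(left), spin(left), arc(right, 4), straight(2)

start: at (3,1), heading E
step 1 (spin(left)): at (3,1), heading N
step 2 (spin(left)): at (3,1), heading W
step 3 (arc(right, 4)): at (-1,5), heading N
step 4 (straight(2)): at (-1,7), heading N
minimal: 4 command(s), checked below 4.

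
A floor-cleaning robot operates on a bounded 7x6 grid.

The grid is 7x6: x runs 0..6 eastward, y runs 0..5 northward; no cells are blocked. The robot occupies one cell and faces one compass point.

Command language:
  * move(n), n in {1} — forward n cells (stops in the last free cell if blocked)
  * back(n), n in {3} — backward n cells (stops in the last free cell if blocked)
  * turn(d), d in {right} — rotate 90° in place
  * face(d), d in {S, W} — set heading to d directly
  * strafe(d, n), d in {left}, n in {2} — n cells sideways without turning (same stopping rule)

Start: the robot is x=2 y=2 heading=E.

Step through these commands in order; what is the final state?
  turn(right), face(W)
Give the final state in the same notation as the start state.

begin: x=2 y=2 heading=E
t=1 turn(right) ⇒ x=2 y=2 heading=S
t=2 face(W) ⇒ x=2 y=2 heading=W

x=2 y=2 heading=W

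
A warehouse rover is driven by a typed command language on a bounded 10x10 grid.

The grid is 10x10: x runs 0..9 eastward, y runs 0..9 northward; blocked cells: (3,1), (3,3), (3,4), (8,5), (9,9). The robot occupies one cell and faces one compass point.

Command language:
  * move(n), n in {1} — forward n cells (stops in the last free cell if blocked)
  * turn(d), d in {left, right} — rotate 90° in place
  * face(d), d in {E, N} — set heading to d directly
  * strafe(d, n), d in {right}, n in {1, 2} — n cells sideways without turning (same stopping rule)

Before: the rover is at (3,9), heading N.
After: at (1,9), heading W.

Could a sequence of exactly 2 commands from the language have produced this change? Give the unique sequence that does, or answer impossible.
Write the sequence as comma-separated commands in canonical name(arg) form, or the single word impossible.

every 2-command combo misses the target.

impossible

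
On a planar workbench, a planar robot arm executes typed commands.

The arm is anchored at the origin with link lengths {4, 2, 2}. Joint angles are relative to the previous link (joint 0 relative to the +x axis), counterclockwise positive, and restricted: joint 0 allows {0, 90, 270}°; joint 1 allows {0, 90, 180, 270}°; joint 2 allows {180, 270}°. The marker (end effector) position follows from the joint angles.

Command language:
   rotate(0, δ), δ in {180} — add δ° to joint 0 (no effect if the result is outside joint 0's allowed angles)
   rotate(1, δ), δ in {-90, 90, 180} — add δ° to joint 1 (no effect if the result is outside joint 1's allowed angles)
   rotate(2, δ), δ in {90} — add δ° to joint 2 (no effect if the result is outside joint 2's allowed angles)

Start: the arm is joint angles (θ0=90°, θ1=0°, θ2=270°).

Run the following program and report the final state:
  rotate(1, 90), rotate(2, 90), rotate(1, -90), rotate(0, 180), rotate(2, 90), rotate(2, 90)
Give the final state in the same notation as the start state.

initial: joint angles (θ0=90°, θ1=0°, θ2=270°)
1. rotate(1, 90) → joint angles (θ0=90°, θ1=90°, θ2=270°)
2. rotate(2, 90) → joint angles (θ0=90°, θ1=90°, θ2=270°)
3. rotate(1, -90) → joint angles (θ0=90°, θ1=0°, θ2=270°)
4. rotate(0, 180) → joint angles (θ0=270°, θ1=0°, θ2=270°)
5. rotate(2, 90) → joint angles (θ0=270°, θ1=0°, θ2=270°)
6. rotate(2, 90) → joint angles (θ0=270°, θ1=0°, θ2=270°)

joint angles (θ0=270°, θ1=0°, θ2=270°)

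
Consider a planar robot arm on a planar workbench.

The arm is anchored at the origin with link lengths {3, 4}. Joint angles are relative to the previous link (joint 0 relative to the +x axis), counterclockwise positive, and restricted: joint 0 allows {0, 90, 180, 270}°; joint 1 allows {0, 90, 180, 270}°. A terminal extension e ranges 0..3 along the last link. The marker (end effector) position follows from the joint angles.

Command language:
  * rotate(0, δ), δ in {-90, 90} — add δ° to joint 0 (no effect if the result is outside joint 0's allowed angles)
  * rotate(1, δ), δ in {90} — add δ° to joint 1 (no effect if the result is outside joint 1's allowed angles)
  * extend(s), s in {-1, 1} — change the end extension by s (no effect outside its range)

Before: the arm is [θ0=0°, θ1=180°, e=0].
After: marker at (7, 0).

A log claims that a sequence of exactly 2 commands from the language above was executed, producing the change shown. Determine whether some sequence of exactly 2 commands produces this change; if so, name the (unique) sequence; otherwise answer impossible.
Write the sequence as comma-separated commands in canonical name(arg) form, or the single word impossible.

rotate(1, 90), rotate(1, 90)

initial: [θ0=0°, θ1=180°, e=0]
[1] after rotate(1, 90): [θ0=0°, θ1=270°, e=0]
[2] after rotate(1, 90): [θ0=0°, θ1=0°, e=0]
uniquely the one of 25 2-step routes that fits.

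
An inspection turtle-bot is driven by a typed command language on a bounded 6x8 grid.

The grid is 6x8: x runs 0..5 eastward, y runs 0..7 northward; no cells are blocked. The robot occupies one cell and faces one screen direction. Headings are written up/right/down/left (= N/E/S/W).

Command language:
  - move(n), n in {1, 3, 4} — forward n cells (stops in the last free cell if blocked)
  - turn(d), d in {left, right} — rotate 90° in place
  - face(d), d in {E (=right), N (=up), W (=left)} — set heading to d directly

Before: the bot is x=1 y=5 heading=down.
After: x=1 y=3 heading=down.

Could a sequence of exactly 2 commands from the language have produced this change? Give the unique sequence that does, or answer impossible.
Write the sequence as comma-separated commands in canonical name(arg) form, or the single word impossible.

key: heading stays S — no command in the sequence turns
initial: x=1 y=5 heading=down
[1] after move(1): x=1 y=4 heading=down
[2] after move(1): x=1 y=3 heading=down
uniquely the one of 64 2-step routes that fits.

move(1), move(1)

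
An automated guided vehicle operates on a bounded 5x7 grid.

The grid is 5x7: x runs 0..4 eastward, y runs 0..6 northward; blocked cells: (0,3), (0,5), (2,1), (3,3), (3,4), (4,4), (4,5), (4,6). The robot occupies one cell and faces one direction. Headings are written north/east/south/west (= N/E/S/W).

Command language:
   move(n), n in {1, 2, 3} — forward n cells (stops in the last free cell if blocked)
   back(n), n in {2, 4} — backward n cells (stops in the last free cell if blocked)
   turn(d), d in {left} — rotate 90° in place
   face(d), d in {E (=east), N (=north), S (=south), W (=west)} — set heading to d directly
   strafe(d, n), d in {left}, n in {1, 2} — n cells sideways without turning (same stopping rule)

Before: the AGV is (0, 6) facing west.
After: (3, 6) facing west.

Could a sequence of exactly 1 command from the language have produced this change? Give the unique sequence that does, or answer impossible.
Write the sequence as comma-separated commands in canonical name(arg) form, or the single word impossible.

back(4)

key: back(4) is stopped early by the blocked cell at (4,6)
t0: (0, 6) facing west
step 1 (back(4)): (3, 6) facing west
uniquely the one of 12 1-step routes that fits.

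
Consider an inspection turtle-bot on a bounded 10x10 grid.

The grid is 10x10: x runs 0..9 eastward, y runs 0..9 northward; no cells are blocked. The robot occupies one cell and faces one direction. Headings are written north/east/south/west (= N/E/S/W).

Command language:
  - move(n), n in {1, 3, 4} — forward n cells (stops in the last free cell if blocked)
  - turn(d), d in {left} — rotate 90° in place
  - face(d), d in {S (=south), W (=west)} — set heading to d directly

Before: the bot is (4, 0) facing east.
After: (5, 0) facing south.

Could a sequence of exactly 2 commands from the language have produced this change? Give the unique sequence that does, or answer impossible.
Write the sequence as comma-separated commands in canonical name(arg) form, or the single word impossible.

key: order matters: swapping move(1) and face(S) lands elsewhere
initial: (4, 0) facing east
[1] after move(1): (5, 0) facing east
[2] after face(S): (5, 0) facing south
no other 2-command option fits: unique.

move(1), face(S)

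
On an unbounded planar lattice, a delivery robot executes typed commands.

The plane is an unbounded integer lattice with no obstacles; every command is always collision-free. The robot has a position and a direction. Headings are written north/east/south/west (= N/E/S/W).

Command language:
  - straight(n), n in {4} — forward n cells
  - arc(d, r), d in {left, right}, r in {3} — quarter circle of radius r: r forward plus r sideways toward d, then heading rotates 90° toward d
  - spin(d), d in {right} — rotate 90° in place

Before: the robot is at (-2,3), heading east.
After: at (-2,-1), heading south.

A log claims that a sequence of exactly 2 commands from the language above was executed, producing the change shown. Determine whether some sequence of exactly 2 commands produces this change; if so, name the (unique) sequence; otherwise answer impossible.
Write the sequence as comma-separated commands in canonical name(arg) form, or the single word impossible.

spin(right), straight(4)

key: cell and facing (now S) both changed — the 2 commands mix motion and turning
begin: at (-2,3), heading east
step 1 (spin(right)): at (-2,3), heading south
step 2 (straight(4)): at (-2,-1), heading south
no rival 2-sequence matches.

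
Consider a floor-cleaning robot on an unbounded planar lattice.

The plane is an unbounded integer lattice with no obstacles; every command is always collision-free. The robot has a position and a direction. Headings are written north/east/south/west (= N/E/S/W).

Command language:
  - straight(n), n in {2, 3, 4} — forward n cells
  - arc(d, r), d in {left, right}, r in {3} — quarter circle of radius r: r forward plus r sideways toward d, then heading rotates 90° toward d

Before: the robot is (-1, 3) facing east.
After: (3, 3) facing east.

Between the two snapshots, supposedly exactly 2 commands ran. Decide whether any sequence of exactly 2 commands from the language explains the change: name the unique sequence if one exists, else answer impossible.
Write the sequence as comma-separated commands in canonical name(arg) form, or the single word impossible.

key: heading stays E — no command in the sequence turns
start: (-1, 3) facing east
1. straight(2) → (1, 3) facing east
2. straight(2) → (3, 3) facing east
no other 2-command option fits: unique.

straight(2), straight(2)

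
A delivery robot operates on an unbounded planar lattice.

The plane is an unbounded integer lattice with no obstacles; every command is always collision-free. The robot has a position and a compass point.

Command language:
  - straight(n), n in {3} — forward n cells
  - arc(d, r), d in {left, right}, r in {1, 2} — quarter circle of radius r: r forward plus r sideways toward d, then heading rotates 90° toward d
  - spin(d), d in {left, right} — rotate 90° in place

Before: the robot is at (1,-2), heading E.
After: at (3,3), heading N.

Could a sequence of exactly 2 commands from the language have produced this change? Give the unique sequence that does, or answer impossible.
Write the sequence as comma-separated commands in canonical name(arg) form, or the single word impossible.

arc(left, 2), straight(3)

key: order matters: swapping arc(left, 2) and straight(3) lands elsewhere
begin: at (1,-2), heading E
t=1 arc(left, 2) ⇒ at (3,0), heading N
t=2 straight(3) ⇒ at (3,3), heading N
all 49 alternatives checked — unique.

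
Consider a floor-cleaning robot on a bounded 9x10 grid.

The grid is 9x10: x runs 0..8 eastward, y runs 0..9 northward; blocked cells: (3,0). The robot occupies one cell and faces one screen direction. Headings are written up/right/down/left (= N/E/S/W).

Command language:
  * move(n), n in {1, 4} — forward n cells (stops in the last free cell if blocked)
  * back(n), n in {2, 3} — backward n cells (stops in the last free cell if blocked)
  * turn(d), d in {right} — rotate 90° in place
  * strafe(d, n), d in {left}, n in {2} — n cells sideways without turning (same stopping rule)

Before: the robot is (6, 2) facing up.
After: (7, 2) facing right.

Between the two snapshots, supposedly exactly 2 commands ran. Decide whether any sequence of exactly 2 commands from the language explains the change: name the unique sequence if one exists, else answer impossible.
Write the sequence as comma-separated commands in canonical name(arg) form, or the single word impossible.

turn(right), move(1)

key: cell and facing (now E) both changed — the 2 commands mix motion and turning
initial: (6, 2) facing up
[1] after turn(right): (6, 2) facing right
[2] after move(1): (7, 2) facing right
no other 2-command option fits: unique.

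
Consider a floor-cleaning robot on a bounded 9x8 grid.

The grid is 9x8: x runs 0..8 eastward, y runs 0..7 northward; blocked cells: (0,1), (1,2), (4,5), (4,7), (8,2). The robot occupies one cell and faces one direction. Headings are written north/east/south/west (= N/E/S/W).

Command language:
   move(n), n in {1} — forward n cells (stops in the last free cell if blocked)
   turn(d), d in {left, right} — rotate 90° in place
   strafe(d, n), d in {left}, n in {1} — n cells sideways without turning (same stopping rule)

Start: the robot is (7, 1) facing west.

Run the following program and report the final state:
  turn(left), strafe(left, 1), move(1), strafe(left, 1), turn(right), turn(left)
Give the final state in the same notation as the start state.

start: (7, 1) facing west
1. turn(left) → (7, 1) facing south
2. strafe(left, 1) → (8, 1) facing south
3. move(1) → (8, 0) facing south
4. strafe(left, 1) → (8, 0) facing south
5. turn(right) → (8, 0) facing west
6. turn(left) → (8, 0) facing south

(8, 0) facing south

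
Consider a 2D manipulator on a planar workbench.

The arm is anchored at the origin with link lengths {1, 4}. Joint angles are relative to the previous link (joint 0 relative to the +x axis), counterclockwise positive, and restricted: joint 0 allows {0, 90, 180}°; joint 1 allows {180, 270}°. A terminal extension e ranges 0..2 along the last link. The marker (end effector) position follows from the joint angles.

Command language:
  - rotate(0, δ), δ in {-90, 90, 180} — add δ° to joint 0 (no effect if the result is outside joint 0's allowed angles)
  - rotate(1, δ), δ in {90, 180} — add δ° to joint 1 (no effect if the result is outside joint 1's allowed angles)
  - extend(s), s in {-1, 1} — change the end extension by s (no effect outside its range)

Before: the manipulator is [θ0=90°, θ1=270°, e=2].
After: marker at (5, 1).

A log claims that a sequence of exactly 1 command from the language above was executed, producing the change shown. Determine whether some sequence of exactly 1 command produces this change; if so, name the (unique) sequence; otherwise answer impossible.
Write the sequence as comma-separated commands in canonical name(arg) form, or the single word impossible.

extend(-1)

start: [θ0=90°, θ1=270°, e=2]
1. extend(-1) → [θ0=90°, θ1=270°, e=1]
all 7 alternatives checked — unique.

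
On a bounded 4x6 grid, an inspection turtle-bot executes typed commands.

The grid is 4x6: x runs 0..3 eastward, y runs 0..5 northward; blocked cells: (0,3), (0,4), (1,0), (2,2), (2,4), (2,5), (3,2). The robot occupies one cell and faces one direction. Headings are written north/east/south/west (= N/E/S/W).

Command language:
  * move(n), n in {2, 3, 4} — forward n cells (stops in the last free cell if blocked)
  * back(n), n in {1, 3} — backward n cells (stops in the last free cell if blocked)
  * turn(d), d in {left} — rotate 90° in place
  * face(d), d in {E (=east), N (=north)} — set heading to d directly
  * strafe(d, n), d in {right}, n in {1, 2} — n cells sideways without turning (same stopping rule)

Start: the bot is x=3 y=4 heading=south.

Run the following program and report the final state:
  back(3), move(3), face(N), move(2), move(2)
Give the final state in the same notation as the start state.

begin: x=3 y=4 heading=south
1. back(3) → x=3 y=5 heading=south
2. move(3) → x=3 y=3 heading=south
3. face(N) → x=3 y=3 heading=north
4. move(2) → x=3 y=5 heading=north
5. move(2) → x=3 y=5 heading=north

x=3 y=5 heading=north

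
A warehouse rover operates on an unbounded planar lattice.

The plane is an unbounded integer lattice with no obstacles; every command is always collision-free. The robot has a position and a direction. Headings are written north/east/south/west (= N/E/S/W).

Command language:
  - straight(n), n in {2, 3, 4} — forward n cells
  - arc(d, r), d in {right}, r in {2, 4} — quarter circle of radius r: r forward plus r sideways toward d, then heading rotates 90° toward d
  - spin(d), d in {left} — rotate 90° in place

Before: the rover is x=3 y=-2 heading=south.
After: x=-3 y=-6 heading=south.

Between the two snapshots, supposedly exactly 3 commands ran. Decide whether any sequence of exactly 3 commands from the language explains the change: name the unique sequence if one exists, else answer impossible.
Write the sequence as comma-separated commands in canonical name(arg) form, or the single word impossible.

arc(right, 4), straight(2), spin(left)

key: still facing S at the end — net rotation zero over 3 steps
from: x=3 y=-2 heading=south
1. arc(right, 4) → x=-1 y=-6 heading=west
2. straight(2) → x=-3 y=-6 heading=west
3. spin(left) → x=-3 y=-6 heading=south
no rival 3-sequence matches.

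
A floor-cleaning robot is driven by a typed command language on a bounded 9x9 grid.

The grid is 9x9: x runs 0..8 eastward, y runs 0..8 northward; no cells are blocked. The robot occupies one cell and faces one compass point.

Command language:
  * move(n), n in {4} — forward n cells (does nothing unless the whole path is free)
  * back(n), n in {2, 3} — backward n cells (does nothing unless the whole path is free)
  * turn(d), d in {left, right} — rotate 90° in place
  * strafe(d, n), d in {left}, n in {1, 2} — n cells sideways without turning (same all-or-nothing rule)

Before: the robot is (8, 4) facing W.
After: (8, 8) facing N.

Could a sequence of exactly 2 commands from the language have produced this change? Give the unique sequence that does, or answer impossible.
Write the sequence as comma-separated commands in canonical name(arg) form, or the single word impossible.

turn(right), move(4)

key: order matters: swapping turn(right) and move(4) lands elsewhere
start: (8, 4) facing W
t=1 turn(right) ⇒ (8, 4) facing N
t=2 move(4) ⇒ (8, 8) facing N
no other 2-command option fits: unique.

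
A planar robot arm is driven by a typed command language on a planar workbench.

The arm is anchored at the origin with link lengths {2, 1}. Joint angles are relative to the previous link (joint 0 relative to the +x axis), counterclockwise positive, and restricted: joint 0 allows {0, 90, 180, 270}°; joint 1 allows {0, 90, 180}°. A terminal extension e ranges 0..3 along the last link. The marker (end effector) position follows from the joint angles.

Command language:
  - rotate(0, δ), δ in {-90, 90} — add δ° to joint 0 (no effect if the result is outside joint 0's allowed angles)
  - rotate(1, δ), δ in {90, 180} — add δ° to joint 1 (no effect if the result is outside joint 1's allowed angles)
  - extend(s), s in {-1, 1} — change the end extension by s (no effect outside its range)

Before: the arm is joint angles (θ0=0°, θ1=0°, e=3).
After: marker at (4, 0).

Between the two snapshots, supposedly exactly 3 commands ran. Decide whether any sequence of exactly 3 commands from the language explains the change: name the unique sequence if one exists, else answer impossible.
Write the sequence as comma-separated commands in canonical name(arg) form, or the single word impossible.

key: order matters: swapping extend(1) and extend(-1) lands elsewhere
t0: joint angles (θ0=0°, θ1=0°, e=3)
[1] after extend(1): joint angles (θ0=0°, θ1=0°, e=3)
[2] after extend(-1): joint angles (θ0=0°, θ1=0°, e=2)
[3] after extend(-1): joint angles (θ0=0°, θ1=0°, e=1)
no rival 3-sequence matches.

extend(1), extend(-1), extend(-1)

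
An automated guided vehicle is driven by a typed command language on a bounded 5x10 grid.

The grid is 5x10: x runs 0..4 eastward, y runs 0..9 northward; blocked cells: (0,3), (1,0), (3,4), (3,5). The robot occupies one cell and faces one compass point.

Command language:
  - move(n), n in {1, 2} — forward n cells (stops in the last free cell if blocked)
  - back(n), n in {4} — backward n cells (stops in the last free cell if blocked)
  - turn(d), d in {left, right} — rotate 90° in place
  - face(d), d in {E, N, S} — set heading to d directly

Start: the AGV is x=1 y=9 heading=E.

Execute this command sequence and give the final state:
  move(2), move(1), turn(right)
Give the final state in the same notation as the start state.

start: x=1 y=9 heading=E
step 1 (move(2)): x=3 y=9 heading=E
step 2 (move(1)): x=4 y=9 heading=E
step 3 (turn(right)): x=4 y=9 heading=S

x=4 y=9 heading=S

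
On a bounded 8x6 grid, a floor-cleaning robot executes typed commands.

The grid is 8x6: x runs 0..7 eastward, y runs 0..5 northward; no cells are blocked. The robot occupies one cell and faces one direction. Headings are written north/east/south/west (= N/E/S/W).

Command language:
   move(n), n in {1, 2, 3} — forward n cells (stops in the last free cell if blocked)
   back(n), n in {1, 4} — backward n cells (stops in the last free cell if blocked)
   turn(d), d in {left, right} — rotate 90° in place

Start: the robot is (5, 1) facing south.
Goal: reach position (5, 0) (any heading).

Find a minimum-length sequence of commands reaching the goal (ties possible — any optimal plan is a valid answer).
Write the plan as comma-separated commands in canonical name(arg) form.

move(3)

begin: (5, 1) facing south
step 1 (move(3)): (5, 0) facing south
no 0-step plan works, so 1 is optimal.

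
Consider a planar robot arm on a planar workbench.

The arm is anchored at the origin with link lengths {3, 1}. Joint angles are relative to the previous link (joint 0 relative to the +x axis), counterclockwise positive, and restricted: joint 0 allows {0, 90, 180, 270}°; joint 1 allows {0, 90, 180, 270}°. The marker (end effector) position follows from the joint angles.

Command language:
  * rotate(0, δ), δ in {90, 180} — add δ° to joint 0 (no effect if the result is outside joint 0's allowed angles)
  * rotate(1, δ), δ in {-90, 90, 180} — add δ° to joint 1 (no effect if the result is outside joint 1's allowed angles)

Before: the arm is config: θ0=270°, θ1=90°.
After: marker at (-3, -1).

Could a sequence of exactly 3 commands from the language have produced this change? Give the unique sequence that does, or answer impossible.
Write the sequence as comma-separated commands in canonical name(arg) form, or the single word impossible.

rotate(0, 90), rotate(0, 90), rotate(0, 90)

begin: config: θ0=270°, θ1=90°
t=1 rotate(0, 90) ⇒ config: θ0=0°, θ1=90°
t=2 rotate(0, 90) ⇒ config: θ0=90°, θ1=90°
t=3 rotate(0, 90) ⇒ config: θ0=180°, θ1=90°
all 125 alternatives checked — unique.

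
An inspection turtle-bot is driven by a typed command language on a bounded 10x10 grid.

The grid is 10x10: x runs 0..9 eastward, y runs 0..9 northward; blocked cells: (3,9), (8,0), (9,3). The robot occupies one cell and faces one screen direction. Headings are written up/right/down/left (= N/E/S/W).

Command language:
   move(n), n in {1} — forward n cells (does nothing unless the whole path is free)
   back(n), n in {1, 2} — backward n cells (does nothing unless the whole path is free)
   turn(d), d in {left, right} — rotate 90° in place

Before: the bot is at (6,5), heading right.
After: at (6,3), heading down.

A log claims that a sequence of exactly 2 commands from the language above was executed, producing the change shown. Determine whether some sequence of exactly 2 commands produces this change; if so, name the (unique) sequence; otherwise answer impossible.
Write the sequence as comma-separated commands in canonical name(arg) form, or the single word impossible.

impossible

no 2-step route produces this change.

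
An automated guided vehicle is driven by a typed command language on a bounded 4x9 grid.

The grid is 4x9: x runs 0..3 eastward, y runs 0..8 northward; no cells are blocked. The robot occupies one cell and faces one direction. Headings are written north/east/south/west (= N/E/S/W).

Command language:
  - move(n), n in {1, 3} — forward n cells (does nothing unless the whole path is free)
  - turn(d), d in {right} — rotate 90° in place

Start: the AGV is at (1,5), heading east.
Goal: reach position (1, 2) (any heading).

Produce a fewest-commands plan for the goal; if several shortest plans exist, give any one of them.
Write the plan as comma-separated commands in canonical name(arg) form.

initial: at (1,5), heading east
1. turn(right) → at (1,5), heading south
2. move(3) → at (1,2), heading south
no 1-step plan works, so 2 is optimal.

turn(right), move(3)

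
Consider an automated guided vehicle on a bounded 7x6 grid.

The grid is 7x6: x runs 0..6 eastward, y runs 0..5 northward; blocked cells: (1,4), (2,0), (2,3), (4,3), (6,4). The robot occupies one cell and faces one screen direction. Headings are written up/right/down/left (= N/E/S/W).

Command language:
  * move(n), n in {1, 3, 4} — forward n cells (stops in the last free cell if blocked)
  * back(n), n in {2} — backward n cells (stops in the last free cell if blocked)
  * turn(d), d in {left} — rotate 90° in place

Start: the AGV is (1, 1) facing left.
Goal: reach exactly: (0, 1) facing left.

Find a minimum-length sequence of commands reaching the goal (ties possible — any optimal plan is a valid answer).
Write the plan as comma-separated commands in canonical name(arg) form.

move(4)

from: (1, 1) facing left
t=1 move(4) ⇒ (0, 1) facing left
no 0-step plan works, so 1 is optimal.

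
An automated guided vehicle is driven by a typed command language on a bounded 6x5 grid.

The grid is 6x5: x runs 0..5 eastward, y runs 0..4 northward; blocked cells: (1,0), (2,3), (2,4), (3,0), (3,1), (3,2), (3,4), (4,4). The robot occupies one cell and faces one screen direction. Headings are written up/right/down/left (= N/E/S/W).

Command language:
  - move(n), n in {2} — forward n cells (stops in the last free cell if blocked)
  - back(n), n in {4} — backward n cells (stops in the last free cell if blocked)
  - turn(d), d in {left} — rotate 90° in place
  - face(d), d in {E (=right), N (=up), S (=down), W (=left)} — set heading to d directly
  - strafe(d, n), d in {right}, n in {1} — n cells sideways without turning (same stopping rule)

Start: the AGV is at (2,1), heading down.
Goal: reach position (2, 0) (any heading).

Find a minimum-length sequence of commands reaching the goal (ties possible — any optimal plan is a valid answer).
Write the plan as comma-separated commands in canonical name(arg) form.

move(2)

begin: at (2,1), heading down
1. move(2) → at (2,0), heading down
shorter routes all fall short; 1 is best.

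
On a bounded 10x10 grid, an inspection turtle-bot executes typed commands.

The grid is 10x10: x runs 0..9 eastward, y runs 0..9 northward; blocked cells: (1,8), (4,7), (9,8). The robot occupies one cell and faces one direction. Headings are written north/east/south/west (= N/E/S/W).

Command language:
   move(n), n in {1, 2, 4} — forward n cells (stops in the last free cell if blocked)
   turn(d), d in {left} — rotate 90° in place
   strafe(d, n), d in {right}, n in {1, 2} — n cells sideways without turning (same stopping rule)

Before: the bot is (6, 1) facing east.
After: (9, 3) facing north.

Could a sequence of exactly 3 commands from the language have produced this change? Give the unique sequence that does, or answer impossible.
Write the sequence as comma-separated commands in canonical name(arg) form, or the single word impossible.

move(4), turn(left), move(2)

key: move(4) runs into the grid edge before its full distance
from: (6, 1) facing east
t=1 move(4) ⇒ (9, 1) facing east
t=2 turn(left) ⇒ (9, 1) facing north
t=3 move(2) ⇒ (9, 3) facing north
uniquely the one of 216 3-step routes that fits.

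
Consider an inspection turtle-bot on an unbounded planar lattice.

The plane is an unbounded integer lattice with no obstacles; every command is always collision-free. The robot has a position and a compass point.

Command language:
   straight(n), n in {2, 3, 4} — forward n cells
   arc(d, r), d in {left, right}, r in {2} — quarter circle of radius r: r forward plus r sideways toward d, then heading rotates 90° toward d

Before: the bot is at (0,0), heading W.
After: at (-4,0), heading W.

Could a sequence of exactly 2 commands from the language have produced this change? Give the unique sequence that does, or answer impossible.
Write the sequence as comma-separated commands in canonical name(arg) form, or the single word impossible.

straight(2), straight(2)

key: heading stays W — no command in the sequence turns
start: at (0,0), heading W
[1] after straight(2): at (-2,0), heading W
[2] after straight(2): at (-4,0), heading W
uniquely the one of 25 2-step routes that fits.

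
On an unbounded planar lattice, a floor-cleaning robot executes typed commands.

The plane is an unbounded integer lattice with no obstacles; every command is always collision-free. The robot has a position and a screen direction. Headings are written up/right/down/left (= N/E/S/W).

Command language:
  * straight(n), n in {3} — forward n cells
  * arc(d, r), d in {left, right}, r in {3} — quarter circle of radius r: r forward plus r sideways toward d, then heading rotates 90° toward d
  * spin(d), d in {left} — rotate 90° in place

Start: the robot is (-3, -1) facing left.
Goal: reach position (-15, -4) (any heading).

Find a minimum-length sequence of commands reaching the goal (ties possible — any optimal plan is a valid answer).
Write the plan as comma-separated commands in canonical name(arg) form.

start: (-3, -1) facing left
step 1 (arc(left, 3)): (-6, -4) facing down
step 2 (arc(right, 3)): (-9, -7) facing left
step 3 (straight(3)): (-12, -7) facing left
step 4 (arc(right, 3)): (-15, -4) facing up
shorter routes all fall short; 4 is best.

arc(left, 3), arc(right, 3), straight(3), arc(right, 3)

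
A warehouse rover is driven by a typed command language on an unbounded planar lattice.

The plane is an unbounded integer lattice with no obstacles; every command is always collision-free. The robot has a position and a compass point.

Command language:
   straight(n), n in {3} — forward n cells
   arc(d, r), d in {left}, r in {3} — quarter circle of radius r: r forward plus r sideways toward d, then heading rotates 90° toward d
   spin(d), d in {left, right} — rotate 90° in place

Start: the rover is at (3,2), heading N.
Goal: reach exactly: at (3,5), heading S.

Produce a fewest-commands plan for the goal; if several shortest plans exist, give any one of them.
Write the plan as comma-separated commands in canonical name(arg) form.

straight(3), spin(left), spin(left)

start: at (3,2), heading N
step 1 (straight(3)): at (3,5), heading N
step 2 (spin(left)): at (3,5), heading W
step 3 (spin(left)): at (3,5), heading S
no 2-step plan works, so 3 is optimal.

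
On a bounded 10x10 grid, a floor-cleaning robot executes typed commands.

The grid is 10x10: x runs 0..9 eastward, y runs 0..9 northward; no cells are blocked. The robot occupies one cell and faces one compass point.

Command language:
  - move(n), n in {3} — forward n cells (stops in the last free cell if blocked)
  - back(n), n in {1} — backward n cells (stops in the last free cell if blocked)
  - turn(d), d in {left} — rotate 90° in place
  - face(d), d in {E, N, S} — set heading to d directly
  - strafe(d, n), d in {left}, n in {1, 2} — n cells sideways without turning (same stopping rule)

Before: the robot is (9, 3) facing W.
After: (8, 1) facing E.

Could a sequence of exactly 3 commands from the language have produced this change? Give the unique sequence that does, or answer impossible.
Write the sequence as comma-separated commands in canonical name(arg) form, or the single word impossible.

key: cell and facing (now E) both changed — the 3 commands mix motion and turning
begin: (9, 3) facing W
1. strafe(left, 2) → (9, 1) facing W
2. face(E) → (9, 1) facing E
3. back(1) → (8, 1) facing E
no other 3-command option fits: unique.

strafe(left, 2), face(E), back(1)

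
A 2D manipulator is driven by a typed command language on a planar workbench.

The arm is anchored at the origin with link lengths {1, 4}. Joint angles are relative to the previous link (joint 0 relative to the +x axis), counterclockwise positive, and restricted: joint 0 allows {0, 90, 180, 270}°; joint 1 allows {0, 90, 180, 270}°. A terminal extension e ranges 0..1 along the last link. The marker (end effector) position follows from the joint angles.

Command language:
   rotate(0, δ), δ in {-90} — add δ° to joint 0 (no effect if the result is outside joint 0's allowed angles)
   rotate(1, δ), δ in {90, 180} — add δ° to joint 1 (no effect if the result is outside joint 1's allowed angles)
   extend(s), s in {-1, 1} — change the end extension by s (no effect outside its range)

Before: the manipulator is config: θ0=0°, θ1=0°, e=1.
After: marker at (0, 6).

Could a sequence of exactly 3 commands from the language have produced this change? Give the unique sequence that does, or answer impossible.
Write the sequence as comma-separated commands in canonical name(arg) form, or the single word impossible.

rotate(0, -90), rotate(0, -90), rotate(0, -90)

start: config: θ0=0°, θ1=0°, e=1
1. rotate(0, -90) → config: θ0=270°, θ1=0°, e=1
2. rotate(0, -90) → config: θ0=180°, θ1=0°, e=1
3. rotate(0, -90) → config: θ0=90°, θ1=0°, e=1
no other 3-command option fits: unique.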